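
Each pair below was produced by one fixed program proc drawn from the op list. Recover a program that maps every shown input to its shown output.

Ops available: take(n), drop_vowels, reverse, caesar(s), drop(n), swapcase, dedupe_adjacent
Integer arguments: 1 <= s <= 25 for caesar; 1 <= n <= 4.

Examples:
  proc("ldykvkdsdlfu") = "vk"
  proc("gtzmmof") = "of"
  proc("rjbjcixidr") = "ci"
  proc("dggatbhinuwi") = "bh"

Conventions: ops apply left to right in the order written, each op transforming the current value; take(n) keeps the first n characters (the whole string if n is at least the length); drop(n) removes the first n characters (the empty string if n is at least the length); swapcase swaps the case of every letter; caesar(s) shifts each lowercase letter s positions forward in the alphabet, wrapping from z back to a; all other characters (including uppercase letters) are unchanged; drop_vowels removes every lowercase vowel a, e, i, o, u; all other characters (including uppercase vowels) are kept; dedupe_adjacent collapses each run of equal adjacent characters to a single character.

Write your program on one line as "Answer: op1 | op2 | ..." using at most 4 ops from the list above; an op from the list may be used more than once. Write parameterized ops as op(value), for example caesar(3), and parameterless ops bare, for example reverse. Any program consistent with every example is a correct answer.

dedupe_adjacent | drop(4) | take(2)

Check, running the answer program on each example:
  "ldykvkdsdlfu" -> "ldykvkdsdlfu" -> "vkdsdlfu" -> "vk"
  "gtzmmof" -> "gtzmof" -> "of" -> "of"
  "rjbjcixidr" -> "rjbjcixidr" -> "cixidr" -> "ci"
  "dggatbhinuwi" -> "dgatbhinuwi" -> "bhinuwi" -> "bh"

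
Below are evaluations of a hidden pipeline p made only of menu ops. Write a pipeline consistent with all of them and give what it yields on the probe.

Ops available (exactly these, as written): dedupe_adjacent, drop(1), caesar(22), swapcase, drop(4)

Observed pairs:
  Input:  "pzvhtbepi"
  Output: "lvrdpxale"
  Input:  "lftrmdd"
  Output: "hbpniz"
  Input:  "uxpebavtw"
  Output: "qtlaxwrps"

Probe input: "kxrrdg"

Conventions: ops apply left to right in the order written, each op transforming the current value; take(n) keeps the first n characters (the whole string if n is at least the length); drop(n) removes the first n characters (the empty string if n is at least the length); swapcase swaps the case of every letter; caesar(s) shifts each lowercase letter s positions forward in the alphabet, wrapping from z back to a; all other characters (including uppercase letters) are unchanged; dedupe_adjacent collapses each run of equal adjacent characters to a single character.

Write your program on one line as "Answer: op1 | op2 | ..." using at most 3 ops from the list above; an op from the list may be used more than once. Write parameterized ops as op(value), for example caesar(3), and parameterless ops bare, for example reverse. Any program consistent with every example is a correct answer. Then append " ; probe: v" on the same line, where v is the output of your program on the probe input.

caesar(22) | dedupe_adjacent ; probe: "gtnzc"

Check, running the answer program on each example:
  "pzvhtbepi" -> "lvrdpxale" -> "lvrdpxale"
  "lftrmdd" -> "hbpnizz" -> "hbpniz"
  "uxpebavtw" -> "qtlaxwrps" -> "qtlaxwrps"
  probe: "kxrrdg" -> "gtnnzc" -> "gtnzc"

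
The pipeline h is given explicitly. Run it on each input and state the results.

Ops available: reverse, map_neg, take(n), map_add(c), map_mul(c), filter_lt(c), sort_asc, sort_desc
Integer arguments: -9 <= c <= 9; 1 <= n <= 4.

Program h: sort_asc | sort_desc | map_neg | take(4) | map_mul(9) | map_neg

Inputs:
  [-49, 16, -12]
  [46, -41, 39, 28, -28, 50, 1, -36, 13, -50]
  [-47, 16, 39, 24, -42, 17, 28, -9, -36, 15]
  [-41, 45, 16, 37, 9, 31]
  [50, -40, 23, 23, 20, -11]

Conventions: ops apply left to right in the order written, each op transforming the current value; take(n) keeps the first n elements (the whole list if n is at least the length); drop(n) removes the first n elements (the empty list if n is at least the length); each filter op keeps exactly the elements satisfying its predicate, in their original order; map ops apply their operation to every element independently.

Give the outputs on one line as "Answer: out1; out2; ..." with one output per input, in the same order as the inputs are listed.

[144, -108, -441]; [450, 414, 351, 252]; [351, 252, 216, 153]; [405, 333, 279, 144]; [450, 207, 207, 180]

Execution, op by op:
  [-49, 16, -12] -> [-49, -12, 16] -> [16, -12, -49] -> [-16, 12, 49] -> [-16, 12, 49] -> [-144, 108, 441] -> [144, -108, -441]
  [46, -41, 39, 28, -28, 50, 1, -36, 13, -50] -> [-50, -41, -36, -28, 1, 13, 28, 39, 46, 50] -> [50, 46, 39, 28, 13, 1, -28, -36, -41, -50] -> [-50, -46, -39, -28, -13, -1, 28, 36, 41, 50] -> [-50, -46, -39, -28] -> [-450, -414, -351, -252] -> [450, 414, 351, 252]
  [-47, 16, 39, 24, -42, 17, 28, -9, -36, 15] -> [-47, -42, -36, -9, 15, 16, 17, 24, 28, 39] -> [39, 28, 24, 17, 16, 15, -9, -36, -42, -47] -> [-39, -28, -24, -17, -16, -15, 9, 36, 42, 47] -> [-39, -28, -24, -17] -> [-351, -252, -216, -153] -> [351, 252, 216, 153]
  [-41, 45, 16, 37, 9, 31] -> [-41, 9, 16, 31, 37, 45] -> [45, 37, 31, 16, 9, -41] -> [-45, -37, -31, -16, -9, 41] -> [-45, -37, -31, -16] -> [-405, -333, -279, -144] -> [405, 333, 279, 144]
  [50, -40, 23, 23, 20, -11] -> [-40, -11, 20, 23, 23, 50] -> [50, 23, 23, 20, -11, -40] -> [-50, -23, -23, -20, 11, 40] -> [-50, -23, -23, -20] -> [-450, -207, -207, -180] -> [450, 207, 207, 180]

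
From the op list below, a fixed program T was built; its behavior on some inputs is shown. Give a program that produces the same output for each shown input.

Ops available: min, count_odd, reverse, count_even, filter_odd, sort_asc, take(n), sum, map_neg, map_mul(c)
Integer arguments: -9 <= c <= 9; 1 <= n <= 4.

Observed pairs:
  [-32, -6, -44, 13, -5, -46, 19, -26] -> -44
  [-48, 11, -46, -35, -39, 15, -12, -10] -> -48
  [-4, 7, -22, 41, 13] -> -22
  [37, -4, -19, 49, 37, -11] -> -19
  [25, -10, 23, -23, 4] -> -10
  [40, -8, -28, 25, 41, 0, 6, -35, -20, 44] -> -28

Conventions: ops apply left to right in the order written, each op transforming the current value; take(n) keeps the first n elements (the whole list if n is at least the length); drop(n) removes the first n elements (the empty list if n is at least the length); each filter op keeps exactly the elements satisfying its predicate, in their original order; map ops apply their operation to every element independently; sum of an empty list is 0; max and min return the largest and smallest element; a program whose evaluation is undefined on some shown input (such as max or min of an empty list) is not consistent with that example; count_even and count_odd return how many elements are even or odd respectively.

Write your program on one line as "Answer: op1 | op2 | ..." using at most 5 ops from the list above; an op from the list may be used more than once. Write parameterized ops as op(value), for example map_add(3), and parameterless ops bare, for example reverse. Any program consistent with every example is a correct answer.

map_neg | take(3) | map_neg | min

Check, running the answer program on each example:
  [-32, -6, -44, 13, -5, -46, 19, -26] -> [32, 6, 44, -13, 5, 46, -19, 26] -> [32, 6, 44] -> [-32, -6, -44] -> -44
  [-48, 11, -46, -35, -39, 15, -12, -10] -> [48, -11, 46, 35, 39, -15, 12, 10] -> [48, -11, 46] -> [-48, 11, -46] -> -48
  [-4, 7, -22, 41, 13] -> [4, -7, 22, -41, -13] -> [4, -7, 22] -> [-4, 7, -22] -> -22
  [37, -4, -19, 49, 37, -11] -> [-37, 4, 19, -49, -37, 11] -> [-37, 4, 19] -> [37, -4, -19] -> -19
  [25, -10, 23, -23, 4] -> [-25, 10, -23, 23, -4] -> [-25, 10, -23] -> [25, -10, 23] -> -10
  [40, -8, -28, 25, 41, 0, 6, -35, -20, 44] -> [-40, 8, 28, -25, -41, 0, -6, 35, 20, -44] -> [-40, 8, 28] -> [40, -8, -28] -> -28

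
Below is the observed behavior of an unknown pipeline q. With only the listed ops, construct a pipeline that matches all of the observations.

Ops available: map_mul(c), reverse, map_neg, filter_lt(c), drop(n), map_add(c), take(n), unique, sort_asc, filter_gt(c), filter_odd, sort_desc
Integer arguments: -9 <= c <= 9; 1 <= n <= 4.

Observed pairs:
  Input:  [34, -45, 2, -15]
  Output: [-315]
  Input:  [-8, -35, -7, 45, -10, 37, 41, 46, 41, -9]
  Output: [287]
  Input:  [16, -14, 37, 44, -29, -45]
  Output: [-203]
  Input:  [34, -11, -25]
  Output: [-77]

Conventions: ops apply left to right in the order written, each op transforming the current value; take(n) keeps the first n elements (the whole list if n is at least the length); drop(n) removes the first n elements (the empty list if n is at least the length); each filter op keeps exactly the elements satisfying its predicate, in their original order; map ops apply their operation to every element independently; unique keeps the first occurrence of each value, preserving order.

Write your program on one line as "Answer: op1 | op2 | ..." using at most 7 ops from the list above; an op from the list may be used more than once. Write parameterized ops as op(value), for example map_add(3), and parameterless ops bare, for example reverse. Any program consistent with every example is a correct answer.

reverse | take(3) | map_mul(7) | reverse | filter_odd | take(1)

Check, running the answer program on each example:
  [34, -45, 2, -15] -> [-15, 2, -45, 34] -> [-15, 2, -45] -> [-105, 14, -315] -> [-315, 14, -105] -> [-315, -105] -> [-315]
  [-8, -35, -7, 45, -10, 37, 41, 46, 41, -9] -> [-9, 41, 46, 41, 37, -10, 45, -7, -35, -8] -> [-9, 41, 46] -> [-63, 287, 322] -> [322, 287, -63] -> [287, -63] -> [287]
  [16, -14, 37, 44, -29, -45] -> [-45, -29, 44, 37, -14, 16] -> [-45, -29, 44] -> [-315, -203, 308] -> [308, -203, -315] -> [-203, -315] -> [-203]
  [34, -11, -25] -> [-25, -11, 34] -> [-25, -11, 34] -> [-175, -77, 238] -> [238, -77, -175] -> [-77, -175] -> [-77]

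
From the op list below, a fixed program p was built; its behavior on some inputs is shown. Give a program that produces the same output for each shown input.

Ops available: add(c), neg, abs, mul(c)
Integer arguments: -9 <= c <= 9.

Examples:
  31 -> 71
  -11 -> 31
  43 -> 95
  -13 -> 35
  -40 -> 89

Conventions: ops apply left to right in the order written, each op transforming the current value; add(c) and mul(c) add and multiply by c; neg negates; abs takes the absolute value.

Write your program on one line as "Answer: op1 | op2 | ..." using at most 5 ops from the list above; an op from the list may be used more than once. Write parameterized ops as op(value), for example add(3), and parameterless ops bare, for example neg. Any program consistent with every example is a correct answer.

abs | mul(-2) | add(-9) | neg

Check, running the answer program on each example:
  31 -> 31 -> -62 -> -71 -> 71
  -11 -> 11 -> -22 -> -31 -> 31
  43 -> 43 -> -86 -> -95 -> 95
  -13 -> 13 -> -26 -> -35 -> 35
  -40 -> 40 -> -80 -> -89 -> 89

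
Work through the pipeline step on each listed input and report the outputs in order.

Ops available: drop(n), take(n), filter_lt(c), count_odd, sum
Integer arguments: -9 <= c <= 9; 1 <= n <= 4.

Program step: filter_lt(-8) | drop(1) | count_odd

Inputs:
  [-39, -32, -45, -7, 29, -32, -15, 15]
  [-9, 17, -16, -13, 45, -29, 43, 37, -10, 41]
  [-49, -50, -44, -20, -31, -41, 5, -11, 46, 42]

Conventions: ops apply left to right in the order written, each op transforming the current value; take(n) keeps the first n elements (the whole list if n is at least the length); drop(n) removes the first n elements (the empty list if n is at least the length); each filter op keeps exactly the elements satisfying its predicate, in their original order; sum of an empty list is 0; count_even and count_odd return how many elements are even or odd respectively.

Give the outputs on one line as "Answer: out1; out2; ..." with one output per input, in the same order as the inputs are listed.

2; 2; 3

Execution, op by op:
  [-39, -32, -45, -7, 29, -32, -15, 15] -> [-39, -32, -45, -32, -15] -> [-32, -45, -32, -15] -> 2
  [-9, 17, -16, -13, 45, -29, 43, 37, -10, 41] -> [-9, -16, -13, -29, -10] -> [-16, -13, -29, -10] -> 2
  [-49, -50, -44, -20, -31, -41, 5, -11, 46, 42] -> [-49, -50, -44, -20, -31, -41, -11] -> [-50, -44, -20, -31, -41, -11] -> 3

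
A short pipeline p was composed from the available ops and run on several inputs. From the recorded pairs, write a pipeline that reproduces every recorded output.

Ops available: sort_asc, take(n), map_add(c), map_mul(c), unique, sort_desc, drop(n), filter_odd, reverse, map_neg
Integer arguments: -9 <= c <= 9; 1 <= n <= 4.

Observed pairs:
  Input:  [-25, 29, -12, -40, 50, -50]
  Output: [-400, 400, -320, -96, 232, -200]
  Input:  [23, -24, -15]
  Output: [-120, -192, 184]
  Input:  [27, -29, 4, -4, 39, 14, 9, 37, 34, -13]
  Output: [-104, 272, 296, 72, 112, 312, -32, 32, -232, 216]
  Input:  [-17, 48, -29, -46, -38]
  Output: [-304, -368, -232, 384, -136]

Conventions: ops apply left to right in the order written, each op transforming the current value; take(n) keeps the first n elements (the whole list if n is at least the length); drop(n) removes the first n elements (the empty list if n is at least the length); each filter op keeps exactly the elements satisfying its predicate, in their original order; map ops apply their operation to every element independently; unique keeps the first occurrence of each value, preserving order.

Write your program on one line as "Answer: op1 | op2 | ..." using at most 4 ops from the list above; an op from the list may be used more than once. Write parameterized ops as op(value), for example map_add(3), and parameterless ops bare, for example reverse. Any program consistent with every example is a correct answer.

map_mul(-4) | reverse | map_mul(2) | map_neg

Check, running the answer program on each example:
  [-25, 29, -12, -40, 50, -50] -> [100, -116, 48, 160, -200, 200] -> [200, -200, 160, 48, -116, 100] -> [400, -400, 320, 96, -232, 200] -> [-400, 400, -320, -96, 232, -200]
  [23, -24, -15] -> [-92, 96, 60] -> [60, 96, -92] -> [120, 192, -184] -> [-120, -192, 184]
  [27, -29, 4, -4, 39, 14, 9, 37, 34, -13] -> [-108, 116, -16, 16, -156, -56, -36, -148, -136, 52] -> [52, -136, -148, -36, -56, -156, 16, -16, 116, -108] -> [104, -272, -296, -72, -112, -312, 32, -32, 232, -216] -> [-104, 272, 296, 72, 112, 312, -32, 32, -232, 216]
  [-17, 48, -29, -46, -38] -> [68, -192, 116, 184, 152] -> [152, 184, 116, -192, 68] -> [304, 368, 232, -384, 136] -> [-304, -368, -232, 384, -136]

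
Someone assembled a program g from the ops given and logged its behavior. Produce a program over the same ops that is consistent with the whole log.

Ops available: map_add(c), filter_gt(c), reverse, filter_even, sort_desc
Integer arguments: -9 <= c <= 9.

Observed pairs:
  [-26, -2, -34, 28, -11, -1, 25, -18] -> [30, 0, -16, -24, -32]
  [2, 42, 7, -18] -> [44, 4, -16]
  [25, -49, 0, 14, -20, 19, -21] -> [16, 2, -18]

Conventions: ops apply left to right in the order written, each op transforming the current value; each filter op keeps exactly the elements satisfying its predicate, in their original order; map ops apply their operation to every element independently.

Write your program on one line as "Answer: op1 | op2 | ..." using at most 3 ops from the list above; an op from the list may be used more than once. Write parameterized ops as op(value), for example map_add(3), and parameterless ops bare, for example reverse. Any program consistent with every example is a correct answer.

filter_even | sort_desc | map_add(2)

Check, running the answer program on each example:
  [-26, -2, -34, 28, -11, -1, 25, -18] -> [-26, -2, -34, 28, -18] -> [28, -2, -18, -26, -34] -> [30, 0, -16, -24, -32]
  [2, 42, 7, -18] -> [2, 42, -18] -> [42, 2, -18] -> [44, 4, -16]
  [25, -49, 0, 14, -20, 19, -21] -> [0, 14, -20] -> [14, 0, -20] -> [16, 2, -18]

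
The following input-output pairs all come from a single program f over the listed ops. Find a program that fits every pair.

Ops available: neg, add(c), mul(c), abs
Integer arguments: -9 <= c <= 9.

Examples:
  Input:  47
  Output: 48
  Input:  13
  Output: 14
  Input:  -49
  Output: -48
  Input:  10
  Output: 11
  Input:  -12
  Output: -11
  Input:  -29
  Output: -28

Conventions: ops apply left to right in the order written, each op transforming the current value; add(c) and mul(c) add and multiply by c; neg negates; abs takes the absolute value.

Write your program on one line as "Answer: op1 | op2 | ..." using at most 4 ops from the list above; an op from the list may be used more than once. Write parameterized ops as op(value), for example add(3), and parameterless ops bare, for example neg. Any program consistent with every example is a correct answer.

add(-5) | neg | add(-6) | neg

Check, running the answer program on each example:
  47 -> 42 -> -42 -> -48 -> 48
  13 -> 8 -> -8 -> -14 -> 14
  -49 -> -54 -> 54 -> 48 -> -48
  10 -> 5 -> -5 -> -11 -> 11
  -12 -> -17 -> 17 -> 11 -> -11
  -29 -> -34 -> 34 -> 28 -> -28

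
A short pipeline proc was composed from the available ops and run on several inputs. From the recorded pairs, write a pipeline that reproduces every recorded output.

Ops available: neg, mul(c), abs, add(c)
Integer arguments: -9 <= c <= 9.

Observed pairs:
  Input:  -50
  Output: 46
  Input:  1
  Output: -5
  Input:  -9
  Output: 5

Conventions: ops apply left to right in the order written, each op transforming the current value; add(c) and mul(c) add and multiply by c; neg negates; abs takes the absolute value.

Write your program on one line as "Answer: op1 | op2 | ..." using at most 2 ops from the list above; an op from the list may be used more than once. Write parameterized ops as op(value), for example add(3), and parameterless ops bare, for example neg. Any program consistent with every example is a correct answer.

add(4) | neg

Check, running the answer program on each example:
  -50 -> -46 -> 46
  1 -> 5 -> -5
  -9 -> -5 -> 5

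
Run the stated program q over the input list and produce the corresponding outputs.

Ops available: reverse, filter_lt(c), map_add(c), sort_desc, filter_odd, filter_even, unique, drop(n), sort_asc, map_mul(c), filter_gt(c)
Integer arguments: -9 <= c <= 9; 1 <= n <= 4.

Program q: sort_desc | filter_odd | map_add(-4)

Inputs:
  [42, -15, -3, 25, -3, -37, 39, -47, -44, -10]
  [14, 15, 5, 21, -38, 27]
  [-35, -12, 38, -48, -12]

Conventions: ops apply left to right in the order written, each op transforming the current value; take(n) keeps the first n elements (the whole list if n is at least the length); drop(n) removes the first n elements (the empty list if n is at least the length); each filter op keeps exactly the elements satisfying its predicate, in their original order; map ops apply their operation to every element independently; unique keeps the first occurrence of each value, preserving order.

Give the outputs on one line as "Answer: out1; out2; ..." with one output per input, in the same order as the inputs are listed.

[35, 21, -7, -7, -19, -41, -51]; [23, 17, 11, 1]; [-39]

Execution, op by op:
  [42, -15, -3, 25, -3, -37, 39, -47, -44, -10] -> [42, 39, 25, -3, -3, -10, -15, -37, -44, -47] -> [39, 25, -3, -3, -15, -37, -47] -> [35, 21, -7, -7, -19, -41, -51]
  [14, 15, 5, 21, -38, 27] -> [27, 21, 15, 14, 5, -38] -> [27, 21, 15, 5] -> [23, 17, 11, 1]
  [-35, -12, 38, -48, -12] -> [38, -12, -12, -35, -48] -> [-35] -> [-39]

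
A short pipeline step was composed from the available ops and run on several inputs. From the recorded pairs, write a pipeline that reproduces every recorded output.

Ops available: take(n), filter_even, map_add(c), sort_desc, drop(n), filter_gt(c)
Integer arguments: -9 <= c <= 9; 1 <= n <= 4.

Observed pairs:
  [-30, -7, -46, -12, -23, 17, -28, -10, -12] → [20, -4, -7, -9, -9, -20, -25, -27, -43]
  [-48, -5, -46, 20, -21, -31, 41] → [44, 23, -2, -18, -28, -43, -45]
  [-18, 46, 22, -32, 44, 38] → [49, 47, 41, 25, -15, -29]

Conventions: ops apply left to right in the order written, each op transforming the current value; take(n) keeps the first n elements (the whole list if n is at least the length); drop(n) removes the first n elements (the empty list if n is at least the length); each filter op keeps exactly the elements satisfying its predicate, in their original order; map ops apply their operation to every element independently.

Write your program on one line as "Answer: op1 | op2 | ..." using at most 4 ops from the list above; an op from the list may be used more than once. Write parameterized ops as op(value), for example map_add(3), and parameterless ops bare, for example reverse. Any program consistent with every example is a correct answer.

map_add(8) | map_add(-5) | sort_desc

Check, running the answer program on each example:
  [-30, -7, -46, -12, -23, 17, -28, -10, -12] -> [-22, 1, -38, -4, -15, 25, -20, -2, -4] -> [-27, -4, -43, -9, -20, 20, -25, -7, -9] -> [20, -4, -7, -9, -9, -20, -25, -27, -43]
  [-48, -5, -46, 20, -21, -31, 41] -> [-40, 3, -38, 28, -13, -23, 49] -> [-45, -2, -43, 23, -18, -28, 44] -> [44, 23, -2, -18, -28, -43, -45]
  [-18, 46, 22, -32, 44, 38] -> [-10, 54, 30, -24, 52, 46] -> [-15, 49, 25, -29, 47, 41] -> [49, 47, 41, 25, -15, -29]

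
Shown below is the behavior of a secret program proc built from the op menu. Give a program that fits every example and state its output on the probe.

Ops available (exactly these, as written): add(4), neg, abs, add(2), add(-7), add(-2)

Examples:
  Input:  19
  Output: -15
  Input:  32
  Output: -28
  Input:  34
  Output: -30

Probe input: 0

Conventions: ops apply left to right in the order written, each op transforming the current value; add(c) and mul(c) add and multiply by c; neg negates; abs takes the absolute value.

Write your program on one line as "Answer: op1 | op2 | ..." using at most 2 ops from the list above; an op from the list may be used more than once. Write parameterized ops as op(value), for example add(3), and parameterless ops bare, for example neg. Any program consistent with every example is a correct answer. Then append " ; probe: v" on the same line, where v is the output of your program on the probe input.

neg | add(4) ; probe: 4

Check, running the answer program on each example:
  19 -> -19 -> -15
  32 -> -32 -> -28
  34 -> -34 -> -30
  probe: 0 -> 0 -> 4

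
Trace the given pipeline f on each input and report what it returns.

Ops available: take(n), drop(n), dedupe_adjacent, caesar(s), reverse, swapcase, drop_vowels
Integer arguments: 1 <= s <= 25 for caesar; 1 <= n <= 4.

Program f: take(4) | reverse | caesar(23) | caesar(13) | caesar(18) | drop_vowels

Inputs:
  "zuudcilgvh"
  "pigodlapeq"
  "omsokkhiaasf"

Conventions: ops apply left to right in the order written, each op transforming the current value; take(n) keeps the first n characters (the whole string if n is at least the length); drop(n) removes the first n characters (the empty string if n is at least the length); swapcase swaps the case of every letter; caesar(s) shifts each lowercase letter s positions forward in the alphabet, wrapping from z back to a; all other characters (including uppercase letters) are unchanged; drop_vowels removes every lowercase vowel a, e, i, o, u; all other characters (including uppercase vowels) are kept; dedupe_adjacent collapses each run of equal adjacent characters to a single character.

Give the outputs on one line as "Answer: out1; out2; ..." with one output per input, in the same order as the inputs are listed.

"fwwb"; "qkr"; "qq"

Execution, op by op:
  "zuudcilgvh" -> "zuud" -> "duuz" -> "arrw" -> "neej" -> "fwwb" -> "fwwb"
  "pigodlapeq" -> "pigo" -> "ogip" -> "ldfm" -> "yqsz" -> "qikr" -> "qkr"
  "omsokkhiaasf" -> "omso" -> "osmo" -> "lpjl" -> "ycwy" -> "quoq" -> "qq"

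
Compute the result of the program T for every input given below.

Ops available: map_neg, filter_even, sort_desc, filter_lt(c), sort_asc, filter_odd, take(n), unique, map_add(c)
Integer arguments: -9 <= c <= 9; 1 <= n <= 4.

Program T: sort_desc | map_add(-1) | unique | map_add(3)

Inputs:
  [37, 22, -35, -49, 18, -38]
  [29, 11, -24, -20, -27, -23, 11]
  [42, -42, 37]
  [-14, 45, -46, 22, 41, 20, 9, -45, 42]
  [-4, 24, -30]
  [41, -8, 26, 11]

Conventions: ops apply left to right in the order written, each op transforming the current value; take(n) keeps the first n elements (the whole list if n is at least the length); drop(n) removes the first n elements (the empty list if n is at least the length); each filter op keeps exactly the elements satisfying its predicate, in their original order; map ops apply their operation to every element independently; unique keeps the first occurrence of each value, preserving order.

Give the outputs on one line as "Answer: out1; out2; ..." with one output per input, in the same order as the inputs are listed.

Execution, op by op:
  [37, 22, -35, -49, 18, -38] -> [37, 22, 18, -35, -38, -49] -> [36, 21, 17, -36, -39, -50] -> [36, 21, 17, -36, -39, -50] -> [39, 24, 20, -33, -36, -47]
  [29, 11, -24, -20, -27, -23, 11] -> [29, 11, 11, -20, -23, -24, -27] -> [28, 10, 10, -21, -24, -25, -28] -> [28, 10, -21, -24, -25, -28] -> [31, 13, -18, -21, -22, -25]
  [42, -42, 37] -> [42, 37, -42] -> [41, 36, -43] -> [41, 36, -43] -> [44, 39, -40]
  [-14, 45, -46, 22, 41, 20, 9, -45, 42] -> [45, 42, 41, 22, 20, 9, -14, -45, -46] -> [44, 41, 40, 21, 19, 8, -15, -46, -47] -> [44, 41, 40, 21, 19, 8, -15, -46, -47] -> [47, 44, 43, 24, 22, 11, -12, -43, -44]
  [-4, 24, -30] -> [24, -4, -30] -> [23, -5, -31] -> [23, -5, -31] -> [26, -2, -28]
  [41, -8, 26, 11] -> [41, 26, 11, -8] -> [40, 25, 10, -9] -> [40, 25, 10, -9] -> [43, 28, 13, -6]

[39, 24, 20, -33, -36, -47]; [31, 13, -18, -21, -22, -25]; [44, 39, -40]; [47, 44, 43, 24, 22, 11, -12, -43, -44]; [26, -2, -28]; [43, 28, 13, -6]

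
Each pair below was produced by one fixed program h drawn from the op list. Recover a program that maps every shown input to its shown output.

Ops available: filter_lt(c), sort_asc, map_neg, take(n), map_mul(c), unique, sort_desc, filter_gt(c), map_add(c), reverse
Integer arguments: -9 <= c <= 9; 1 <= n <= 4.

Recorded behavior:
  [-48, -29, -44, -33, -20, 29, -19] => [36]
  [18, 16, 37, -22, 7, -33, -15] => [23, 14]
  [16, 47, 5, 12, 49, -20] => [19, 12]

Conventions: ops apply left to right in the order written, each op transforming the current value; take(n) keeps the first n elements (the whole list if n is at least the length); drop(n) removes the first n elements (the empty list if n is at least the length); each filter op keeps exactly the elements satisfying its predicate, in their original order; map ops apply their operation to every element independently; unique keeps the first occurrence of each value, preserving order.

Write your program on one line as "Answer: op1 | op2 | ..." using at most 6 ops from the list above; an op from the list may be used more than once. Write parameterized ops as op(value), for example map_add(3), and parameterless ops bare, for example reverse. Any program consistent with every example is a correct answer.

map_add(7) | sort_asc | filter_gt(-6) | take(2) | reverse

Check, running the answer program on each example:
  [-48, -29, -44, -33, -20, 29, -19] -> [-41, -22, -37, -26, -13, 36, -12] -> [-41, -37, -26, -22, -13, -12, 36] -> [36] -> [36] -> [36]
  [18, 16, 37, -22, 7, -33, -15] -> [25, 23, 44, -15, 14, -26, -8] -> [-26, -15, -8, 14, 23, 25, 44] -> [14, 23, 25, 44] -> [14, 23] -> [23, 14]
  [16, 47, 5, 12, 49, -20] -> [23, 54, 12, 19, 56, -13] -> [-13, 12, 19, 23, 54, 56] -> [12, 19, 23, 54, 56] -> [12, 19] -> [19, 12]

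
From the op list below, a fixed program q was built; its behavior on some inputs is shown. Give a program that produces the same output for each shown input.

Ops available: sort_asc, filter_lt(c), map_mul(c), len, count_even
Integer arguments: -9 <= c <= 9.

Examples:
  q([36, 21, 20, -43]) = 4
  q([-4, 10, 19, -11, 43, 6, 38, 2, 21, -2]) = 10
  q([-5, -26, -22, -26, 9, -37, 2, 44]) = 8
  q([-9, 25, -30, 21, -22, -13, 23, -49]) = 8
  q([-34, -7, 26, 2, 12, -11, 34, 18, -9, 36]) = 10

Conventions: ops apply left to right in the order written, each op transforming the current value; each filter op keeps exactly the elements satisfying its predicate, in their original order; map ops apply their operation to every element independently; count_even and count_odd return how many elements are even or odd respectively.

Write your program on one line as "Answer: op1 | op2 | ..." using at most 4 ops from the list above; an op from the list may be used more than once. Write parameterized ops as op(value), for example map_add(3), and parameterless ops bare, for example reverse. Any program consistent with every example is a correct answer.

map_mul(4) | map_mul(3) | sort_asc | count_even

Check, running the answer program on each example:
  [36, 21, 20, -43] -> [144, 84, 80, -172] -> [432, 252, 240, -516] -> [-516, 240, 252, 432] -> 4
  [-4, 10, 19, -11, 43, 6, 38, 2, 21, -2] -> [-16, 40, 76, -44, 172, 24, 152, 8, 84, -8] -> [-48, 120, 228, -132, 516, 72, 456, 24, 252, -24] -> [-132, -48, -24, 24, 72, 120, 228, 252, 456, 516] -> 10
  [-5, -26, -22, -26, 9, -37, 2, 44] -> [-20, -104, -88, -104, 36, -148, 8, 176] -> [-60, -312, -264, -312, 108, -444, 24, 528] -> [-444, -312, -312, -264, -60, 24, 108, 528] -> 8
  [-9, 25, -30, 21, -22, -13, 23, -49] -> [-36, 100, -120, 84, -88, -52, 92, -196] -> [-108, 300, -360, 252, -264, -156, 276, -588] -> [-588, -360, -264, -156, -108, 252, 276, 300] -> 8
  [-34, -7, 26, 2, 12, -11, 34, 18, -9, 36] -> [-136, -28, 104, 8, 48, -44, 136, 72, -36, 144] -> [-408, -84, 312, 24, 144, -132, 408, 216, -108, 432] -> [-408, -132, -108, -84, 24, 144, 216, 312, 408, 432] -> 10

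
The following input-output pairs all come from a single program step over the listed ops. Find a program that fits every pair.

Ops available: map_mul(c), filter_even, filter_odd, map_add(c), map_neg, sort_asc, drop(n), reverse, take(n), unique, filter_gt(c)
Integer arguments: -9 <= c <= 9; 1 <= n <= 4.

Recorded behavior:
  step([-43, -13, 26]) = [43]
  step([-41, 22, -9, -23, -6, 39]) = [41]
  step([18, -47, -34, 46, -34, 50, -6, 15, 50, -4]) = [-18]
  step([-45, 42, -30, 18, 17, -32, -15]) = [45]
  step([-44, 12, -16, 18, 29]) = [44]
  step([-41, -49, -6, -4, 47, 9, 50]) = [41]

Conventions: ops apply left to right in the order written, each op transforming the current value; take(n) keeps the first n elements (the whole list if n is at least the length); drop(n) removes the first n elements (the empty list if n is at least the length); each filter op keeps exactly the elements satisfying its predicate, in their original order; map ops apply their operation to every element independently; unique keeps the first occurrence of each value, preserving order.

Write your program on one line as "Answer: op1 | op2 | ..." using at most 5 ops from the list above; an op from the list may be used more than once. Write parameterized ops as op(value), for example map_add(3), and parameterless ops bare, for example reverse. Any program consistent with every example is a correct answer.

take(2) | map_neg | reverse | drop(1)

Check, running the answer program on each example:
  [-43, -13, 26] -> [-43, -13] -> [43, 13] -> [13, 43] -> [43]
  [-41, 22, -9, -23, -6, 39] -> [-41, 22] -> [41, -22] -> [-22, 41] -> [41]
  [18, -47, -34, 46, -34, 50, -6, 15, 50, -4] -> [18, -47] -> [-18, 47] -> [47, -18] -> [-18]
  [-45, 42, -30, 18, 17, -32, -15] -> [-45, 42] -> [45, -42] -> [-42, 45] -> [45]
  [-44, 12, -16, 18, 29] -> [-44, 12] -> [44, -12] -> [-12, 44] -> [44]
  [-41, -49, -6, -4, 47, 9, 50] -> [-41, -49] -> [41, 49] -> [49, 41] -> [41]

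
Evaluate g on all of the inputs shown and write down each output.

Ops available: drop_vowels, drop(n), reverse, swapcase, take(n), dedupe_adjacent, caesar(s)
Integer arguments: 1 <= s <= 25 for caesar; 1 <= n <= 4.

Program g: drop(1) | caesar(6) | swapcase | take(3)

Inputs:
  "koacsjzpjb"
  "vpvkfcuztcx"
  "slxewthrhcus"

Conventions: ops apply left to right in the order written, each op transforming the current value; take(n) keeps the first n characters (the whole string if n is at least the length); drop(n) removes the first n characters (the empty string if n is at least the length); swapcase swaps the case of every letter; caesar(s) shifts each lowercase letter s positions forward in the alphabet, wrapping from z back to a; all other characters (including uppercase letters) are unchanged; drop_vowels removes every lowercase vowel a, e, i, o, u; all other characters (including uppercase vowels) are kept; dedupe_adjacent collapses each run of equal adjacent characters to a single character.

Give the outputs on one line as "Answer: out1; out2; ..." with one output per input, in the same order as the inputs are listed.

Execution, op by op:
  "koacsjzpjb" -> "oacsjzpjb" -> "ugiypfvph" -> "UGIYPFVPH" -> "UGI"
  "vpvkfcuztcx" -> "pvkfcuztcx" -> "vbqliafzid" -> "VBQLIAFZID" -> "VBQ"
  "slxewthrhcus" -> "lxewthrhcus" -> "rdkcznxniay" -> "RDKCZNXNIAY" -> "RDK"

"UGI"; "VBQ"; "RDK"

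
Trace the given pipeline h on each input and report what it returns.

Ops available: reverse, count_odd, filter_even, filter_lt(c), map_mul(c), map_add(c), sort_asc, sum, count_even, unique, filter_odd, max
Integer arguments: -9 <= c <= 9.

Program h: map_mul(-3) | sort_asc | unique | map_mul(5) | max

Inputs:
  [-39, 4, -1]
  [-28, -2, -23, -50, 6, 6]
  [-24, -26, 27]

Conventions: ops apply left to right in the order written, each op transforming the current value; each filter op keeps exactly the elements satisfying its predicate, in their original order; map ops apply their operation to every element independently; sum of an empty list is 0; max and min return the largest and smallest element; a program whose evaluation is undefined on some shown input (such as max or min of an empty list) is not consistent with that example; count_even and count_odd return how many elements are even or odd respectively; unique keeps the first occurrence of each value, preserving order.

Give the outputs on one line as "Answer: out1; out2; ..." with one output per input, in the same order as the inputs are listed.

Execution, op by op:
  [-39, 4, -1] -> [117, -12, 3] -> [-12, 3, 117] -> [-12, 3, 117] -> [-60, 15, 585] -> 585
  [-28, -2, -23, -50, 6, 6] -> [84, 6, 69, 150, -18, -18] -> [-18, -18, 6, 69, 84, 150] -> [-18, 6, 69, 84, 150] -> [-90, 30, 345, 420, 750] -> 750
  [-24, -26, 27] -> [72, 78, -81] -> [-81, 72, 78] -> [-81, 72, 78] -> [-405, 360, 390] -> 390

585; 750; 390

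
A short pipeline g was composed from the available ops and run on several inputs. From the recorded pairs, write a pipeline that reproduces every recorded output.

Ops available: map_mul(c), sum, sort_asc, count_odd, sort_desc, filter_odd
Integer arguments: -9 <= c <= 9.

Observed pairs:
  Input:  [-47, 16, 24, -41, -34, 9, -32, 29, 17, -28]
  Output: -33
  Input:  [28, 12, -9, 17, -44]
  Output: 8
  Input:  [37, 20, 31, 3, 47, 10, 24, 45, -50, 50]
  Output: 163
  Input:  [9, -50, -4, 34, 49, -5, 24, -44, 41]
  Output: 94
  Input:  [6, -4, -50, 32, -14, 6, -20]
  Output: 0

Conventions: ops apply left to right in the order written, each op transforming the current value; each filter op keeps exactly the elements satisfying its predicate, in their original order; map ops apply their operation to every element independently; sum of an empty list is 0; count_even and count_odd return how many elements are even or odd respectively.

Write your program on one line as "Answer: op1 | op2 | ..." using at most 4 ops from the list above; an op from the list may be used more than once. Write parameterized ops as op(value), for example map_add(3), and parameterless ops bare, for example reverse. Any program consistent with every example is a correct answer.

sort_asc | sort_desc | filter_odd | sum

Check, running the answer program on each example:
  [-47, 16, 24, -41, -34, 9, -32, 29, 17, -28] -> [-47, -41, -34, -32, -28, 9, 16, 17, 24, 29] -> [29, 24, 17, 16, 9, -28, -32, -34, -41, -47] -> [29, 17, 9, -41, -47] -> -33
  [28, 12, -9, 17, -44] -> [-44, -9, 12, 17, 28] -> [28, 17, 12, -9, -44] -> [17, -9] -> 8
  [37, 20, 31, 3, 47, 10, 24, 45, -50, 50] -> [-50, 3, 10, 20, 24, 31, 37, 45, 47, 50] -> [50, 47, 45, 37, 31, 24, 20, 10, 3, -50] -> [47, 45, 37, 31, 3] -> 163
  [9, -50, -4, 34, 49, -5, 24, -44, 41] -> [-50, -44, -5, -4, 9, 24, 34, 41, 49] -> [49, 41, 34, 24, 9, -4, -5, -44, -50] -> [49, 41, 9, -5] -> 94
  [6, -4, -50, 32, -14, 6, -20] -> [-50, -20, -14, -4, 6, 6, 32] -> [32, 6, 6, -4, -14, -20, -50] -> [] -> 0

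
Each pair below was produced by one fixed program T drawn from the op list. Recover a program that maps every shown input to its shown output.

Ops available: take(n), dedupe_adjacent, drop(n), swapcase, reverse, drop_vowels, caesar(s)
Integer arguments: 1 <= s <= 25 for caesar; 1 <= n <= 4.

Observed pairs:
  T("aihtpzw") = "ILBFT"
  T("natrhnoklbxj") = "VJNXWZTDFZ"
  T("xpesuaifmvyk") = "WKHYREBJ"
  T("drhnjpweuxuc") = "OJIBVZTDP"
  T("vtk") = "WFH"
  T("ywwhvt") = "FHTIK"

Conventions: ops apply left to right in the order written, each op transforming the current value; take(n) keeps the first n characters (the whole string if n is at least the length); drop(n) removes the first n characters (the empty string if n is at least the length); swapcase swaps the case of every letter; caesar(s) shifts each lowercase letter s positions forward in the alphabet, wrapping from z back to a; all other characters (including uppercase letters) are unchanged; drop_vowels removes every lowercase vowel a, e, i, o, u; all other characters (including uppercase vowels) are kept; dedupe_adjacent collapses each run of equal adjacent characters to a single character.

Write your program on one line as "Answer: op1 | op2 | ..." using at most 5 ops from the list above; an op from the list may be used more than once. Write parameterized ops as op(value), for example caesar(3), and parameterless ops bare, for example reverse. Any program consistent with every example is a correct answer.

drop_vowels | reverse | caesar(12) | swapcase | dedupe_adjacent

Check, running the answer program on each example:
  "aihtpzw" -> "htpzw" -> "wzpth" -> "ilbft" -> "ILBFT" -> "ILBFT"
  "natrhnoklbxj" -> "ntrhnklbxj" -> "jxblknhrtn" -> "vjnxwztdfz" -> "VJNXWZTDFZ" -> "VJNXWZTDFZ"
  "xpesuaifmvyk" -> "xpsfmvyk" -> "kyvmfspx" -> "wkhyrebj" -> "WKHYREBJ" -> "WKHYREBJ"
  "drhnjpweuxuc" -> "drhnjpwxc" -> "cxwpjnhrd" -> "ojibvztdp" -> "OJIBVZTDP" -> "OJIBVZTDP"
  "vtk" -> "vtk" -> "ktv" -> "wfh" -> "WFH" -> "WFH"
  "ywwhvt" -> "ywwhvt" -> "tvhwwy" -> "fhtiik" -> "FHTIIK" -> "FHTIK"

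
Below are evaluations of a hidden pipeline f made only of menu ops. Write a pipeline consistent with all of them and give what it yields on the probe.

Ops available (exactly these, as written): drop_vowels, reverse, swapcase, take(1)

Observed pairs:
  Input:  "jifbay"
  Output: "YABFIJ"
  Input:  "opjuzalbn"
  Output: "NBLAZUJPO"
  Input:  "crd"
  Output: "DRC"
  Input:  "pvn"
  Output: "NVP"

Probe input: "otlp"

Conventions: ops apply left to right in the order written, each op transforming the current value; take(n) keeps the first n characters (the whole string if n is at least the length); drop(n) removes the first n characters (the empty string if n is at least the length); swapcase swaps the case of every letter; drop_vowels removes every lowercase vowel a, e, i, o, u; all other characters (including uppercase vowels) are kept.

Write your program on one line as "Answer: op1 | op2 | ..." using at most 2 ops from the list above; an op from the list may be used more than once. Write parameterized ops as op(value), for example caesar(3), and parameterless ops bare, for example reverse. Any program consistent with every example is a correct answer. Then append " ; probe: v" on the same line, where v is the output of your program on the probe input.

swapcase | reverse ; probe: "PLTO"

Check, running the answer program on each example:
  "jifbay" -> "JIFBAY" -> "YABFIJ"
  "opjuzalbn" -> "OPJUZALBN" -> "NBLAZUJPO"
  "crd" -> "CRD" -> "DRC"
  "pvn" -> "PVN" -> "NVP"
  probe: "otlp" -> "OTLP" -> "PLTO"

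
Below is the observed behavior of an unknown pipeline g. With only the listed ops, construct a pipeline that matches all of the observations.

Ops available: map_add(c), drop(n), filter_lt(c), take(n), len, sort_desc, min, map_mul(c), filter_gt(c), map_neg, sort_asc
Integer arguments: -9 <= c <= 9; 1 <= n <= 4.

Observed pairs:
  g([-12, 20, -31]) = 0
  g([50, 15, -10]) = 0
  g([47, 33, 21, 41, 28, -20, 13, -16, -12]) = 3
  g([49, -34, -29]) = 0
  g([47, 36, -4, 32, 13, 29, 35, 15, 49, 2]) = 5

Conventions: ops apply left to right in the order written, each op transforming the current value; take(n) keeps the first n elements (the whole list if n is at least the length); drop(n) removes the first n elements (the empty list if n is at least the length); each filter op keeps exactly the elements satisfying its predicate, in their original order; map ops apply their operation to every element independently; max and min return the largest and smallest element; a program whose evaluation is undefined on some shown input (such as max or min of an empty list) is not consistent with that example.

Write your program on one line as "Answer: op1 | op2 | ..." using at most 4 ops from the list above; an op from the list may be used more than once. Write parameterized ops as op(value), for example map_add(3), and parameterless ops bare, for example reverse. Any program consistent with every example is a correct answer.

filter_gt(7) | drop(3) | len

Check, running the answer program on each example:
  [-12, 20, -31] -> [20] -> [] -> 0
  [50, 15, -10] -> [50, 15] -> [] -> 0
  [47, 33, 21, 41, 28, -20, 13, -16, -12] -> [47, 33, 21, 41, 28, 13] -> [41, 28, 13] -> 3
  [49, -34, -29] -> [49] -> [] -> 0
  [47, 36, -4, 32, 13, 29, 35, 15, 49, 2] -> [47, 36, 32, 13, 29, 35, 15, 49] -> [13, 29, 35, 15, 49] -> 5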